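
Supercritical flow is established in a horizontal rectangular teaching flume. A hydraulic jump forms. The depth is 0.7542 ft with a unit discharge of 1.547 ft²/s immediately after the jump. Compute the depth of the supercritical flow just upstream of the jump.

y₁ = 0.2054 ft

V₂ = q/y₂ = 1.547/0.7542 = 2.051 ft/s; Fr₂ = V₂/√(g·y₂) = 0.4162.
The Bélanger relation is symmetric: y₁/y₂ = ½[√(1 + 8Fr₂²) − 1] = ½[√2.3860 − 1] = 0.2723.
y₁ = 0.2723 × 0.7542 = 0.2054 ft.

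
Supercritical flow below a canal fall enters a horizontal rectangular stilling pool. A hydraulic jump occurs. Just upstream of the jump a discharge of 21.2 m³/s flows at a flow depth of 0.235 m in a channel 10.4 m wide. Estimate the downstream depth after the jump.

y₂ = 1.78 m

q = Q/b = 21.2/10.4 = 2.04 m²/s; V₁ = q/y₁ = 8.67 m/s. Fr₁ = V₁/√(g·y₁) = 5.71.
Sequent-depth ratio: y₂/y₁ = ½[√(1 + 8Fr₁²) − 1] = ½[√262.1 − 1] = 7.59.
y₂ = 7.59 × 0.235 = 1.78 m.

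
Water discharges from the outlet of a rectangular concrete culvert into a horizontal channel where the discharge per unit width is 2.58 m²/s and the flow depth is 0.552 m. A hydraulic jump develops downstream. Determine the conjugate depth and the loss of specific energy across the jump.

y₂ = 1.32 m; ΔE = 0.153 m

V₁ = q/y₁ = 2.58/0.552 = 4.67 m/s. Fr₁ = V₁/√(g·y₁) = 4.67/√(9.81×0.552) = 2.01.
By Bélanger, y₂/y₁ = ½[√(1 + 8Fr₁²) − 1] = ½[√33.27 − 1] = 2.38.
y₂ = 2.38 × 0.552 = 1.32 m.
Head loss: ΔE = (y₂ − y₁)³/(4y₁y₂) = (1.32 − 0.552)³/(4×0.552×1.32) = 0.446/2.91 = 0.153 m.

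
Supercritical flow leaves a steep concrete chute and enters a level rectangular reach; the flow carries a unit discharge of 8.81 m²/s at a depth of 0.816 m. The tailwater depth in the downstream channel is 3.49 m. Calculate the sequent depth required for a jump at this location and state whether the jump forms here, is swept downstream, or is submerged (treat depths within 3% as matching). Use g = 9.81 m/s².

y₂ = 4.01 m; the jump is swept downstream

V₁ = q/y₁ = 8.81/0.816 = 10.8 m/s. Fr₁ = V₁/√(g·y₁) = 10.8/√(9.81×0.816) = 3.82.
By Bélanger, y₂/y₁ = ½[√(1 + 8Fr₁²) − 1] = ½[√117.5 − 1] = 4.92.
y₂ = 4.92 × 0.816 = 4.01 m.
Tailwater y_tw = 3.49 m: y_tw < y₂, so the jump is swept downstream.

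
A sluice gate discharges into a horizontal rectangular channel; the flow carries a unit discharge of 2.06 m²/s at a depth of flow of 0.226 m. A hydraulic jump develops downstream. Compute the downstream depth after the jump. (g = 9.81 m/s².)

y₂ = 1.85 m

V₁ = q/y₁ = 2.06/0.226 = 9.12 m/s. Fr₁ = V₁/√(g·y₁) = 9.12/√(9.81×0.226) = 6.12.
Sequent-depth ratio: y₂/y₁ = ½[√(1 + 8Fr₁²) − 1] = ½[√300.8 − 1] = 8.17.
y₂ = 8.17 × 0.226 = 1.85 m.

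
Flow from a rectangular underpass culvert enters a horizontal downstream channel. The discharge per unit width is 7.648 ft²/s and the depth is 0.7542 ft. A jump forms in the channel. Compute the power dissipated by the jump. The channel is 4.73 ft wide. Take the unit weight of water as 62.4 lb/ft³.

V₁ = q/y₁ = 7.648/0.7542 = 10.14 ft/s. Fr₁ = V₁/√(g·y₁) = 10.14/√(32.2×0.7542) = 2.058.
From the momentum equation for a rectangular channel, y₂/y₁ = ½[√(1 + 8Fr₁²) − 1] = ½[√34.874 − 1] = 2.453.
y₂ = 2.453 × 0.7542 = 1.850 ft.
Head loss: ΔE = (y₂ − y₁)³/(4y₁y₂) = (1.850 − 0.7542)³/(4×0.7542×1.850) = 1.315/5.581 = 0.2357 ft.
Q = q·b = 7.648 × 4.73 = 36.18 cfs. P = γ·Q·ΔE/550 = 62.4 × 36.18 × 0.2357 / 550 = 0.9673 hp.

P = 0.9673 hp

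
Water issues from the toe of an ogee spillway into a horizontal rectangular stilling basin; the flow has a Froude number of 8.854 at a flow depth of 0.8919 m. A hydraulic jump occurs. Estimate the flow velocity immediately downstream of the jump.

V₂ = 2.177 m/s

Fr₁ = 8.854 (given).
Conjugate-depth relation: y₂/y₁ = ½[√(1 + 8Fr₁²) − 1] = ½[√628.15 − 1] = 12.03.
y₂ = 12.03 × 0.8919 = 10.73 m.
V₁ = Fr₁·√(g·y₁) = 8.854×√(9.81×0.8919) = 26.19 m/s; q = V₁·y₁ = 23.36 m²/s.
V₂ = q/y₂ = 23.36/10.73 = 2.177 m/s.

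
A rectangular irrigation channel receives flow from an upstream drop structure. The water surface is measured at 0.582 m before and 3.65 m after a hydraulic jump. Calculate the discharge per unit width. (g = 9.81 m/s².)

For a rectangular channel the momentum equation gives q² = ½·g·y₁·y₂·(y₁ + y₂) = ½×9.81×0.582×3.65×4.23 = 44.1.
q = √44.1 = 6.64 m²/s.

q = 6.64 m²/s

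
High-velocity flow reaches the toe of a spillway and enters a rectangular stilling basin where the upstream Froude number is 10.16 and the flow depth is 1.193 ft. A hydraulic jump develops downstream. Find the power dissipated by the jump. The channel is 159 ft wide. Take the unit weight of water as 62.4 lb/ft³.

Fr₁ = 10.16 (given).
By Bélanger, y₂/y₁ = ½[√(1 + 8Fr₁²) − 1] = ½[√826.80 − 1] = 13.88.
y₂ = 13.88 × 1.193 = 16.56 ft.
Head loss: ΔE = (y₂ − y₁)³/(4y₁y₂) = (16.56 − 1.193)³/(4×1.193×16.56) = 3626/79.00 = 45.89 ft.
V₁ = Fr₁·√(g·y₁) = 10.16×√(32.2×1.193) = 62.97 ft/s; q = V₁·y₁ = 75.12 ft²/s. Q = q·b = 75.12 × 159 = 11945 cfs. P = γ·Q·ΔE/550 = 62.4 × 11945 × 45.89 / 550 = 62192 hp.

P = 62192 hp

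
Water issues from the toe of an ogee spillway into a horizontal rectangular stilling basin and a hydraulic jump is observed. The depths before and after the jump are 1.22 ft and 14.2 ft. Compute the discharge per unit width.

For a rectangular channel the momentum equation gives q² = ½·g·y₁·y₂·(y₁ + y₂) = ½×32.2×1.22×14.2×15.4 = 4301.
q = √4301 = 65.6 ft²/s.

q = 65.6 ft²/s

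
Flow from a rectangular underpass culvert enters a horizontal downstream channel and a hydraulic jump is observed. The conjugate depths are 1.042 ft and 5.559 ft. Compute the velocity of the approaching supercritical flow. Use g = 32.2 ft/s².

V₁ = 23.81 ft/s

For a rectangular channel the momentum equation gives q² = ½·g·y₁·y₂·(y₁ + y₂) = ½×32.2×1.042×5.559×6.601 = 615.6.
q = √615.6 = 24.81 ft²/s.
V₁ = q/y₁ = 24.81/1.042 = 23.81 ft/s.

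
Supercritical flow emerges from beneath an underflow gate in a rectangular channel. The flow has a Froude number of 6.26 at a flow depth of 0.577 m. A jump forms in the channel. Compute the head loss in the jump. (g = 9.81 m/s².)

Fr₁ = 6.26 (given).
Conjugate-depth relation: y₂/y₁ = ½[√(1 + 8Fr₁²) − 1] = ½[√314.5 − 1] = 8.37.
y₂ = 8.37 × 0.577 = 4.83 m.
V₁ = Fr₁·√(g·y₁) = 6.26×√(9.81×0.577) = 14.9 m/s; q = V₁·y₁ = 8.59 m²/s. V₂ = q/y₂ = 8.59/4.83 = 1.78 m/s. E₁ = y₁ + V₁²/2g = 11.9 m; E₂ = y₂ + V₂²/2g = 4.99 m. ΔE = E₁ − E₂ = 6.89 m.

ΔE = 6.89 m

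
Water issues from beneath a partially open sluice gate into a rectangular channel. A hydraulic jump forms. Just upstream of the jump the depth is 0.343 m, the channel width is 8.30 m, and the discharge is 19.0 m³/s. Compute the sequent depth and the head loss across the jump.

y₂ = 1.60 m; ΔE = 0.907 m

q = Q/b = 19.0/8.30 = 2.29 m²/s; V₁ = q/y₁ = 6.67 m/s. Fr₁ = V₁/√(g·y₁) = 3.64.
By Bélanger, y₂/y₁ = ½[√(1 + 8Fr₁²) − 1] = ½[√106.9 − 1] = 4.67.
y₂ = 4.67 × 0.343 = 1.60 m.
Head loss: ΔE = (y₂ − y₁)³/(4y₁y₂) = (1.60 − 0.343)³/(4×0.343×1.60) = 1.99/2.20 = 0.907 m.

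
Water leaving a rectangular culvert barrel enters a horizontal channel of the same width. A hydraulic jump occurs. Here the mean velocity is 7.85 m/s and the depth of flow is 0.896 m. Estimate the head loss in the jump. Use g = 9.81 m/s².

ΔE = 0.808 m

Fr₁ = V₁/√(g·y₁) = 7.85/√(9.81×0.896) = 2.65.
Conjugate-depth relation: y₂/y₁ = ½[√(1 + 8Fr₁²) − 1] = ½[√57.09 − 1] = 3.28.
y₂ = 3.28 × 0.896 = 2.94 m.
q = V₁·y₁ = 7.85 × 0.896 = 7.03 m²/s. V₂ = q/y₂ = 7.03/2.94 = 2.39 m/s. E₁ = y₁ + V₁²/2g = 4.04 m; E₂ = y₂ + V₂²/2g = 3.23 m. ΔE = E₁ − E₂ = 0.808 m.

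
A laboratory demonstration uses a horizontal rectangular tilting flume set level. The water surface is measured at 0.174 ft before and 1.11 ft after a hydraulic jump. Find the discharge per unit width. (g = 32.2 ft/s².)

q = 2.00 ft²/s

For a rectangular channel the momentum equation gives q² = ½·g·y₁·y₂·(y₁ + y₂) = ½×32.2×0.174×1.11×1.28 = 3.99.
q = √3.99 = 2.00 ft²/s.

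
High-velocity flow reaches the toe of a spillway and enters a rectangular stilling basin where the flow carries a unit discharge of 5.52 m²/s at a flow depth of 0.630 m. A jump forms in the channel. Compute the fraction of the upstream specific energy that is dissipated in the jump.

V₁ = q/y₁ = 5.52/0.630 = 8.76 m/s. Fr₁ = V₁/√(g·y₁) = 8.76/√(9.81×0.630) = 3.52.
Bélanger equation: y₂/y₁ = ½[√(1 + 8Fr₁²) − 1] = ½[√100.4 − 1] = 4.51.
y₂ = 4.51 × 0.630 = 2.84 m.
E₁ = y₁ + V₁²/2g = 4.54 m. ΔE = (y₂ − y₁)³/(4y₁y₂) = 1.51 m. ΔE/E₁ = 1.51/4.54 = 0.332.

ΔE/E₁ = 0.332 (33.2%)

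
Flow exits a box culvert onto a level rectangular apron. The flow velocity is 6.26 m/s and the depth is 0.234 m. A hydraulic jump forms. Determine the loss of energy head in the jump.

ΔE = 0.907 m

Fr₁ = V₁/√(g·y₁) = 6.26/√(9.81×0.234) = 4.13.
Conjugate-depth relation: y₂/y₁ = ½[√(1 + 8Fr₁²) − 1] = ½[√137.6 − 1] = 5.36.
y₂ = 5.36 × 0.234 = 1.26 m.
Head loss: ΔE = (y₂ − y₁)³/(4y₁y₂) = (1.26 − 0.234)³/(4×0.234×1.26) = 1.07/1.17 = 0.907 m.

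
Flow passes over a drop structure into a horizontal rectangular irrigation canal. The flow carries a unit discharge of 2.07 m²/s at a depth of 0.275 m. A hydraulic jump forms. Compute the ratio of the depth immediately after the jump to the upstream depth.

y₂/y₁ = 6.00

V₁ = q/y₁ = 2.07/0.275 = 7.53 m/s. Fr₁ = V₁/√(g·y₁) = 7.53/√(9.81×0.275) = 4.58.
From the momentum equation for a rectangular channel, y₂/y₁ = ½[√(1 + 8Fr₁²) − 1] = ½[√169.0 − 1] = 6.00.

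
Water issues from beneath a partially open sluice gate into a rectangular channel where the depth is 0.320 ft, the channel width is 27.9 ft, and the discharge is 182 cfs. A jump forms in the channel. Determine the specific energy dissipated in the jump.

q = Q/b = 182/27.9 = 6.52 ft²/s; V₁ = q/y₁ = 20.4 ft/s. Fr₁ = V₁/√(g·y₁) = 6.35.
Bélanger equation: y₂/y₁ = ½[√(1 + 8Fr₁²) − 1] = ½[√323.6 − 1] = 8.50.
y₂ = 8.50 × 0.320 = 2.72 ft.
V₂ = q/y₂ = 6.52/2.72 = 2.40 ft/s. E₁ = y₁ + V₁²/2g = 6.77 ft; E₂ = y₂ + V₂²/2g = 2.81 ft. ΔE = E₁ − E₂ = 3.96 ft.

ΔE = 3.96 ft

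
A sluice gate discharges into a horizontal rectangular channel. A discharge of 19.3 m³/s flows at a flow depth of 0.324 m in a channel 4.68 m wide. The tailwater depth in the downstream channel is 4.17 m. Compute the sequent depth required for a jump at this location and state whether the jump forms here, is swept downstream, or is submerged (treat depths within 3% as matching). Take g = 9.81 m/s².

y₂ = 3.11 m; the jump is submerged

q = Q/b = 19.3/4.68 = 4.12 m²/s; V₁ = q/y₁ = 12.7 m/s. Fr₁ = V₁/√(g·y₁) = 7.14.
From the momentum equation for a rectangular channel, y₂/y₁ = ½[√(1 + 8Fr₁²) − 1] = ½[√408.8 − 1] = 9.61.
y₂ = 9.61 × 0.324 = 3.11 m.
Tailwater y_tw = 4.17 m: y_tw > y₂, so the jump is submerged.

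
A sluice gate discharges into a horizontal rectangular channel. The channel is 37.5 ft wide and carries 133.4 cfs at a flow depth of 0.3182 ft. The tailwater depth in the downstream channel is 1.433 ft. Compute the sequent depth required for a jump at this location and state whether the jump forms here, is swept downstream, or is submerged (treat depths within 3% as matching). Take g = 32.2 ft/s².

q = Q/b = 133.4/37.5 = 3.557 ft²/s; V₁ = q/y₁ = 11.18 ft/s. Fr₁ = V₁/√(g·y₁) = 3.493.
Bélanger equation: y₂/y₁ = ½[√(1 + 8Fr₁²) − 1] = ½[√98.585 − 1] = 4.464.
y₂ = 4.464 × 0.3182 = 1.421 ft.
Tailwater y_tw = 1.433 ft: y_tw ≈ y₂, so the jump forms here.

y₂ = 1.421 ft; the jump forms here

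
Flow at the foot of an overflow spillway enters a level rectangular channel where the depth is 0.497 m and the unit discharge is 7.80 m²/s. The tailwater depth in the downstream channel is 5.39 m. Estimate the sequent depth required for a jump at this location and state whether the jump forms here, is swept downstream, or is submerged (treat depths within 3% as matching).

V₁ = q/y₁ = 7.80/0.497 = 15.7 m/s. Fr₁ = V₁/√(g·y₁) = 15.7/√(9.81×0.497) = 7.11.
Conjugate-depth relation: y₂/y₁ = ½[√(1 + 8Fr₁²) − 1] = ½[√405.1 − 1] = 9.56.
y₂ = 9.56 × 0.497 = 4.75 m.
Tailwater y_tw = 5.39 m: y_tw > y₂, so the jump is submerged.

y₂ = 4.75 m; the jump is submerged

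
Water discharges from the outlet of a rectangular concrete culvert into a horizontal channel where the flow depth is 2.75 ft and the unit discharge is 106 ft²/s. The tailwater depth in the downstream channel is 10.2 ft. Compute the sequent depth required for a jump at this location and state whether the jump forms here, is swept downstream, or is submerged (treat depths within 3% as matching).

V₁ = q/y₁ = 106/2.75 = 38.5 ft/s. Fr₁ = V₁/√(g·y₁) = 38.5/√(32.2×2.75) = 4.10.
Bélanger equation: y₂/y₁ = ½[√(1 + 8Fr₁²) − 1] = ½[√135.2 − 1] = 5.31.
y₂ = 5.31 × 2.75 = 14.6 ft.
Tailwater y_tw = 10.2 ft: y_tw < y₂, so the jump is swept downstream.

y₂ = 14.6 ft; the jump is swept downstream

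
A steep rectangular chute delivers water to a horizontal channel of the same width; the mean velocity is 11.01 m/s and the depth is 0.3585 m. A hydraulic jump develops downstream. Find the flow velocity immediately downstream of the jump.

V₂ = 1.408 m/s

Fr₁ = V₁/√(g·y₁) = 11.01/√(9.81×0.3585) = 5.871.
Sequent-depth ratio: y₂/y₁ = ½[√(1 + 8Fr₁²) − 1] = ½[√276.74 − 1] = 7.818.
y₂ = 7.818 × 0.3585 = 2.803 m.
q = V₁·y₁ = 11.01 × 0.3585 = 3.947 m²/s.
V₂ = q/y₂ = 3.947/2.803 = 1.408 m/s.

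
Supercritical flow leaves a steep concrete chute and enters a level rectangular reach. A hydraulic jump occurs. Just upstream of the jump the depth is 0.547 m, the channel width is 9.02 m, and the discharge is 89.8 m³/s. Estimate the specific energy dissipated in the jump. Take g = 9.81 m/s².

ΔE = 11.5 m

q = Q/b = 89.8/9.02 = 9.96 m²/s; V₁ = q/y₁ = 18.2 m/s. Fr₁ = V₁/√(g·y₁) = 7.86.
Conjugate-depth relation: y₂/y₁ = ½[√(1 + 8Fr₁²) − 1] = ½[√494.9 − 1] = 10.6.
y₂ = 10.6 × 0.547 = 5.81 m.
V₂ = q/y₂ = 9.96/5.81 = 1.71 m/s. E₁ = y₁ + V₁²/2g = 17.4 m; E₂ = y₂ + V₂²/2g = 5.96 m. ΔE = E₁ − E₂ = 11.5 m.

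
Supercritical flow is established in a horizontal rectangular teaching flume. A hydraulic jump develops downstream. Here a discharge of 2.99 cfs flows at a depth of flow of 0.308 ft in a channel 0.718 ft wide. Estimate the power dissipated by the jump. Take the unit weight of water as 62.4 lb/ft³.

q = Q/b = 2.99/0.718 = 4.16 ft²/s; V₁ = q/y₁ = 13.5 ft/s. Fr₁ = V₁/√(g·y₁) = 4.29.
From the momentum equation for a rectangular channel, y₂/y₁ = ½[√(1 + 8Fr₁²) − 1] = ½[√148.5 − 1] = 5.59.
y₂ = 5.59 × 0.308 = 1.72 ft.
V₂ = q/y₂ = 4.16/1.72 = 2.42 ft/s. E₁ = y₁ + V₁²/2g = 3.15 ft; E₂ = y₂ + V₂²/2g = 1.81 ft. ΔE = E₁ − E₂ = 1.33 ft.
P = γ·Q·ΔE/550 = 62.4 × 2.99 × 1.33 / 550 = 0.452 hp.

P = 0.452 hp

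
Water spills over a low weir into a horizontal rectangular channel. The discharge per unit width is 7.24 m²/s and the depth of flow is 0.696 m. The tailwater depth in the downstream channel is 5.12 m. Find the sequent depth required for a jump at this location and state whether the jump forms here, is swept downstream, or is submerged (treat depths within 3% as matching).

V₁ = q/y₁ = 7.24/0.696 = 10.4 m/s. Fr₁ = V₁/√(g·y₁) = 10.4/√(9.81×0.696) = 3.98.
Conjugate-depth relation: y₂/y₁ = ½[√(1 + 8Fr₁²) − 1] = ½[√127.8 − 1] = 5.15.
y₂ = 5.15 × 0.696 = 3.59 m.
Tailwater y_tw = 5.12 m: y_tw > y₂, so the jump is submerged.

y₂ = 3.59 m; the jump is submerged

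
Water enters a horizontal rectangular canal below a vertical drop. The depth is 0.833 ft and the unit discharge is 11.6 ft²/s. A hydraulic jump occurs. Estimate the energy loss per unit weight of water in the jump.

V₁ = q/y₁ = 11.6/0.833 = 13.9 ft/s. Fr₁ = V₁/√(g·y₁) = 13.9/√(32.2×0.833) = 2.69.
Bélanger equation: y₂/y₁ = ½[√(1 + 8Fr₁²) − 1] = ½[√58.84 − 1] = 3.34.
y₂ = 3.34 × 0.833 = 2.78 ft.
Head loss: ΔE = (y₂ − y₁)³/(4y₁y₂) = (2.78 − 0.833)³/(4×0.833×2.78) = 7.36/9.26 = 0.795 ft.

ΔE = 0.795 ft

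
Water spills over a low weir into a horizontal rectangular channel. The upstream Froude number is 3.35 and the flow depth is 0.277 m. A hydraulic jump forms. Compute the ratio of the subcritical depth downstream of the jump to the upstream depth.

y₂/y₁ = 4.26

Fr₁ = 3.35 (given).
From the momentum equation for a rectangular channel, y₂/y₁ = ½[√(1 + 8Fr₁²) − 1] = ½[√90.78 − 1] = 4.26.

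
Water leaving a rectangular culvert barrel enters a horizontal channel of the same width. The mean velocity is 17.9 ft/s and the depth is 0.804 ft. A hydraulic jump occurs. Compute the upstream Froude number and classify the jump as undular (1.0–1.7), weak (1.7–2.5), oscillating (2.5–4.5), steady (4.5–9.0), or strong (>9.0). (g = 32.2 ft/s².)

Fr₁ = V₁/√(g·y₁) = 17.9/√(32.2×0.804) = 3.52.
Fr₁ = 3.52 lies in the oscillating range.

Fr₁ = 3.52; oscillating jump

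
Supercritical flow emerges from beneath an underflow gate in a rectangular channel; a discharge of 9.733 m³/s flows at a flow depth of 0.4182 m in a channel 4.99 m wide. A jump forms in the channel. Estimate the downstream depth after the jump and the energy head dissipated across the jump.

y₂ = 1.169 m; ΔE = 0.2162 m

q = Q/b = 9.733/4.99 = 1.951 m²/s; V₁ = q/y₁ = 4.664 m/s. Fr₁ = V₁/√(g·y₁) = 2.303.
Conjugate-depth relation: y₂/y₁ = ½[√(1 + 8Fr₁²) − 1] = ½[√43.419 − 1] = 2.795.
y₂ = 2.795 × 0.4182 = 1.169 m.
Head loss: ΔE = (y₂ − y₁)³/(4y₁y₂) = (1.169 − 0.4182)³/(4×0.4182×1.169) = 0.4228/1.955 = 0.2162 m.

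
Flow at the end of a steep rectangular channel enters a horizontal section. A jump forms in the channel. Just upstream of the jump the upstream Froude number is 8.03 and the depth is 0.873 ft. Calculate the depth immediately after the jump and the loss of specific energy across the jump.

y₂ = 9.49 ft; ΔE = 19.3 ft

Fr₁ = 8.03 (given).
From the momentum equation for a rectangular channel, y₂/y₁ = ½[√(1 + 8Fr₁²) − 1] = ½[√516.8 − 1] = 10.9.
y₂ = 10.9 × 0.873 = 9.49 ft.
V₁ = Fr₁·√(g·y₁) = 8.03×√(32.2×0.873) = 42.6 ft/s; q = V₁·y₁ = 37.2 ft²/s. V₂ = q/y₂ = 37.2/9.49 = 3.92 ft/s. E₁ = y₁ + V₁²/2g = 29.0 ft; E₂ = y₂ + V₂²/2g = 9.73 ft. ΔE = E₁ − E₂ = 19.3 ft.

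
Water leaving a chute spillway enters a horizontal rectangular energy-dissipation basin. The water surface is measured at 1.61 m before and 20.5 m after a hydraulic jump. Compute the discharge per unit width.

q = 59.8 m²/s

For a rectangular channel the momentum equation gives q² = ½·g·y₁·y₂·(y₁ + y₂) = ½×9.81×1.61×20.5×22.1 = 3579.
q = √3579 = 59.8 m²/s.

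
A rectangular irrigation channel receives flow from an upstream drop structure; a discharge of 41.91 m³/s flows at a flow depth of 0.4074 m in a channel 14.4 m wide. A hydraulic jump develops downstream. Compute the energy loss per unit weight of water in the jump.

q = Q/b = 41.91/14.4 = 2.910 m²/s; V₁ = q/y₁ = 7.144 m/s. Fr₁ = V₁/√(g·y₁) = 3.573.
Sequent-depth ratio: y₂/y₁ = ½[√(1 + 8Fr₁²) − 1] = ½[√103.16 − 1] = 4.578.
y₂ = 4.578 × 0.4074 = 1.865 m.
V₂ = q/y₂ = 2.910/1.865 = 1.560 m/s. E₁ = y₁ + V₁²/2g = 3.009 m; E₂ = y₂ + V₂²/2g = 1.989 m. ΔE = E₁ − E₂ = 1.019 m.

ΔE = 1.019 m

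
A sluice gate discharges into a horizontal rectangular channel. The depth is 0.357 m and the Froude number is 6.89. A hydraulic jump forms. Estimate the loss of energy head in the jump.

ΔE = 5.43 m

Fr₁ = 6.89 (given).
From the momentum equation for a rectangular channel, y₂/y₁ = ½[√(1 + 8Fr₁²) − 1] = ½[√380.8 − 1] = 9.26.
y₂ = 9.26 × 0.357 = 3.30 m.
Head loss: ΔE = (y₂ − y₁)³/(4y₁y₂) = (3.30 − 0.357)³/(4×0.357×3.30) = 25.6/4.72 = 5.43 m.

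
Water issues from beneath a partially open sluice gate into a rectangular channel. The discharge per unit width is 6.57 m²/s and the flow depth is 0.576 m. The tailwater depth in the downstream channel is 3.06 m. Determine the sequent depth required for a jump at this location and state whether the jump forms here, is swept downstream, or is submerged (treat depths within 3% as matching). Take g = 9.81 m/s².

y₂ = 3.63 m; the jump is swept downstream

V₁ = q/y₁ = 6.57/0.576 = 11.4 m/s. Fr₁ = V₁/√(g·y₁) = 11.4/√(9.81×0.576) = 4.80.
From the momentum equation for a rectangular channel, y₂/y₁ = ½[√(1 + 8Fr₁²) − 1] = ½[√185.2 − 1] = 6.30.
y₂ = 6.30 × 0.576 = 3.63 m.
Tailwater y_tw = 3.06 m: y_tw < y₂, so the jump is swept downstream.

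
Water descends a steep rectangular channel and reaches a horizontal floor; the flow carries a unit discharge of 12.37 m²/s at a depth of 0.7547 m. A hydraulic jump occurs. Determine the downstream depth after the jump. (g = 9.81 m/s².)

V₁ = q/y₁ = 12.37/0.7547 = 16.39 m/s. Fr₁ = V₁/√(g·y₁) = 16.39/√(9.81×0.7547) = 6.024.
Conjugate-depth relation: y₂/y₁ = ½[√(1 + 8Fr₁²) − 1] = ½[√291.29 − 1] = 8.034.
y₂ = 8.034 × 0.7547 = 6.063 m.

y₂ = 6.063 m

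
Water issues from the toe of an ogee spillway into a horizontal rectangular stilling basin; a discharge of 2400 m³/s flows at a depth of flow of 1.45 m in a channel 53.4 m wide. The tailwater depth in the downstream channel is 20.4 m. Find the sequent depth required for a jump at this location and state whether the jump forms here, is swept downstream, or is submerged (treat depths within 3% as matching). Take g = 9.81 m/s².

y₂ = 16.1 m; the jump is submerged

q = Q/b = 2400/53.4 = 44.9 m²/s; V₁ = q/y₁ = 31.0 m/s. Fr₁ = V₁/√(g·y₁) = 8.22.
Sequent-depth ratio: y₂/y₁ = ½[√(1 + 8Fr₁²) − 1] = ½[√541.3 − 1] = 11.1.
y₂ = 11.1 × 1.45 = 16.1 m.
Tailwater y_tw = 20.4 m: y_tw > y₂, so the jump is submerged.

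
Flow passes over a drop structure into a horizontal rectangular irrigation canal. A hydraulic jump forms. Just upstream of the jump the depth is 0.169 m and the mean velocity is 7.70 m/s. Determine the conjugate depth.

Fr₁ = V₁/√(g·y₁) = 7.70/√(9.81×0.169) = 5.98.
Sequent-depth ratio: y₂/y₁ = ½[√(1 + 8Fr₁²) − 1] = ½[√287.1 − 1] = 7.97.
y₂ = 7.97 × 0.169 = 1.35 m.

y₂ = 1.35 m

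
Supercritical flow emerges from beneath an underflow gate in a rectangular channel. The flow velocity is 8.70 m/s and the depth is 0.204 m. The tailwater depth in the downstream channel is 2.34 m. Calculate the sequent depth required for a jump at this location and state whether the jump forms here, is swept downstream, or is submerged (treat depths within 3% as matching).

y₂ = 1.68 m; the jump is submerged

Fr₁ = V₁/√(g·y₁) = 8.70/√(9.81×0.204) = 6.15.
Sequent-depth ratio: y₂/y₁ = ½[√(1 + 8Fr₁²) − 1] = ½[√303.6 − 1] = 8.21.
y₂ = 8.21 × 0.204 = 1.68 m.
Tailwater y_tw = 2.34 m: y_tw > y₂, so the jump is submerged.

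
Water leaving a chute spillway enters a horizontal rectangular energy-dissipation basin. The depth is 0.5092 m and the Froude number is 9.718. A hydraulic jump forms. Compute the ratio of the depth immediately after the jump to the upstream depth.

y₂/y₁ = 13.25

Fr₁ = 9.718 (given).
Conjugate-depth relation: y₂/y₁ = ½[√(1 + 8Fr₁²) − 1] = ½[√756.52 − 1] = 13.25.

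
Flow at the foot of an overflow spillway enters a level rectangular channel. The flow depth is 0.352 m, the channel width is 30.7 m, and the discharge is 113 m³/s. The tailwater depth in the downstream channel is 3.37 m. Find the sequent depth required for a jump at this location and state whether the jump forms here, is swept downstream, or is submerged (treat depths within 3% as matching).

q = Q/b = 113/30.7 = 3.68 m²/s; V₁ = q/y₁ = 10.5 m/s. Fr₁ = V₁/√(g·y₁) = 5.63.
Conjugate-depth relation: y₂/y₁ = ½[√(1 + 8Fr₁²) − 1] = ½[√254.3 − 1] = 7.47.
y₂ = 7.47 × 0.352 = 2.63 m.
Tailwater y_tw = 3.37 m: y_tw > y₂, so the jump is submerged.

y₂ = 2.63 m; the jump is submerged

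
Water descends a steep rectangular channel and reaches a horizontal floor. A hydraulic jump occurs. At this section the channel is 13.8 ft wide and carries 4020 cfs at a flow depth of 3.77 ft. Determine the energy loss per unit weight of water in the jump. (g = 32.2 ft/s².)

q = Q/b = 4020/13.8 = 291 ft²/s; V₁ = q/y₁ = 77.3 ft/s. Fr₁ = V₁/√(g·y₁) = 7.01.
From the momentum equation for a rectangular channel, y₂/y₁ = ½[√(1 + 8Fr₁²) − 1] = ½[√394.5 − 1] = 9.43.
y₂ = 9.43 × 3.77 = 35.6 ft.
V₂ = q/y₂ = 291/35.6 = 8.19 ft/s. E₁ = y₁ + V₁²/2g = 96.5 ft; E₂ = y₂ + V₂²/2g = 36.6 ft. ΔE = E₁ − E₂ = 59.9 ft.

ΔE = 59.9 ft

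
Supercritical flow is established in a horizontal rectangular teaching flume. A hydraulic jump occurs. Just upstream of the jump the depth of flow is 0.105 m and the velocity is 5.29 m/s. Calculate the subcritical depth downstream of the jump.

Fr₁ = V₁/√(g·y₁) = 5.29/√(9.81×0.105) = 5.21.
Conjugate-depth relation: y₂/y₁ = ½[√(1 + 8Fr₁²) − 1] = ½[√218.3 − 1] = 6.89.
y₂ = 6.89 × 0.105 = 0.723 m.

y₂ = 0.723 m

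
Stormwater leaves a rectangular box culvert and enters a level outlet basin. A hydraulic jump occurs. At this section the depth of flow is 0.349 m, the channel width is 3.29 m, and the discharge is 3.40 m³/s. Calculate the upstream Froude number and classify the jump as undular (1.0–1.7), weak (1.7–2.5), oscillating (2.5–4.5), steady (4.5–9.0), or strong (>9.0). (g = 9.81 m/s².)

q = Q/b = 3.40/3.29 = 1.03 m²/s; V₁ = q/y₁ = 2.96 m/s. Fr₁ = V₁/√(g·y₁) = 1.60.
Fr₁ = 1.60 lies in the undular range.

Fr₁ = 1.60; undular jump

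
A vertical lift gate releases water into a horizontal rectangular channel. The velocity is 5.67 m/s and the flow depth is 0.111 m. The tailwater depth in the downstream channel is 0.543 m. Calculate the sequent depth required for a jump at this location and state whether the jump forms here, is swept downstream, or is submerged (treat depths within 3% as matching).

Fr₁ = V₁/√(g·y₁) = 5.67/√(9.81×0.111) = 5.43.
Sequent-depth ratio: y₂/y₁ = ½[√(1 + 8Fr₁²) − 1] = ½[√237.2 − 1] = 7.20.
y₂ = 7.20 × 0.111 = 0.799 m.
Tailwater y_tw = 0.543 m: y_tw < y₂, so the jump is swept downstream.

y₂ = 0.799 m; the jump is swept downstream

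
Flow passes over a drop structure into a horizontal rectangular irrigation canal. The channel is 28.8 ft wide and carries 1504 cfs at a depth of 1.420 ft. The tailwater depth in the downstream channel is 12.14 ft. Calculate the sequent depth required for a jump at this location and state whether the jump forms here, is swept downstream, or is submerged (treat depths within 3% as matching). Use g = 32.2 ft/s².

q = Q/b = 1504/28.8 = 52.22 ft²/s; V₁ = q/y₁ = 36.78 ft/s. Fr₁ = V₁/√(g·y₁) = 5.439.
From the momentum equation for a rectangular channel, y₂/y₁ = ½[√(1 + 8Fr₁²) − 1] = ½[√237.64 − 1] = 7.208.
y₂ = 7.208 × 1.420 = 10.23 ft.
Tailwater y_tw = 12.14 ft: y_tw > y₂, so the jump is submerged.

y₂ = 10.23 ft; the jump is submerged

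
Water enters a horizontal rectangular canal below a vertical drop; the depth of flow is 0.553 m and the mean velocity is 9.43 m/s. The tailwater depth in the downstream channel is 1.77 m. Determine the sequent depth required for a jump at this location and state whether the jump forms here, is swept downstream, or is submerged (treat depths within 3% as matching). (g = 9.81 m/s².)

y₂ = 2.90 m; the jump is swept downstream

Fr₁ = V₁/√(g·y₁) = 9.43/√(9.81×0.553) = 4.05.
Sequent-depth ratio: y₂/y₁ = ½[√(1 + 8Fr₁²) − 1] = ½[√132.1 − 1] = 5.25.
y₂ = 5.25 × 0.553 = 2.90 m.
Tailwater y_tw = 1.77 m: y_tw < y₂, so the jump is swept downstream.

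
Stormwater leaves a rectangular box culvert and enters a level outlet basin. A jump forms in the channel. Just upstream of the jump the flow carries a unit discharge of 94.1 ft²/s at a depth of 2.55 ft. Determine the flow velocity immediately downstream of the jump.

V₂ = 6.99 ft/s

V₁ = q/y₁ = 94.1/2.55 = 36.9 ft/s. Fr₁ = V₁/√(g·y₁) = 36.9/√(32.2×2.55) = 4.07.
By Bélanger, y₂/y₁ = ½[√(1 + 8Fr₁²) − 1] = ½[√133.7 − 1] = 5.28.
y₂ = 5.28 × 2.55 = 13.5 ft.
V₂ = q/y₂ = 94.1/13.5 = 6.99 ft/s.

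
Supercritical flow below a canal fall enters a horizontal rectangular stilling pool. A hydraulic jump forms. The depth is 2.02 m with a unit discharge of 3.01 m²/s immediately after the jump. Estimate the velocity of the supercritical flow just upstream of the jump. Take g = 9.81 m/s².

V₁ = 7.90 m/s

V₂ = q/y₂ = 3.01/2.02 = 1.49 m/s; Fr₂ = V₂/√(g·y₂) = 0.335.
From the momentum equation (using Fr₂), y₁/y₂ = ½[√(1 + 8Fr₂²) − 1] = ½[√1.896 − 1] = 0.189.
y₁ = 0.189 × 2.02 = 0.381 m.
V₁ = q/y₁ = 3.01/0.381 = 7.90 m/s.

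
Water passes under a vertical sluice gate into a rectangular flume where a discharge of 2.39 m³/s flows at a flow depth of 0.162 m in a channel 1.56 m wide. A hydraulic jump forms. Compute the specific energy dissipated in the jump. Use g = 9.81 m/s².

ΔE = 3.04 m

q = Q/b = 2.39/1.56 = 1.53 m²/s; V₁ = q/y₁ = 9.46 m/s. Fr₁ = V₁/√(g·y₁) = 7.50.
By Bélanger, y₂/y₁ = ½[√(1 + 8Fr₁²) − 1] = ½[√451.2 − 1] = 10.1.
y₂ = 10.1 × 0.162 = 1.64 m.
Head loss: ΔE = (y₂ − y₁)³/(4y₁y₂) = (1.64 − 0.162)³/(4×0.162×1.64) = 3.23/1.06 = 3.04 m.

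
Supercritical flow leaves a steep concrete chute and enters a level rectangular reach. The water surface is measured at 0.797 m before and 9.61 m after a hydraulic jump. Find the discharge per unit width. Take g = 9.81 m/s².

q = 19.8 m²/s

For a rectangular channel the momentum equation gives q² = ½·g·y₁·y₂·(y₁ + y₂) = ½×9.81×0.797×9.61×10.4 = 391.
q = √391 = 19.8 m²/s.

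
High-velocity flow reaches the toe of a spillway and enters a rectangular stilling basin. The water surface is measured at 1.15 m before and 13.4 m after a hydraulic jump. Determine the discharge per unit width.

For a rectangular channel the momentum equation gives q² = ½·g·y₁·y₂·(y₁ + y₂) = ½×9.81×1.15×13.4×14.6 = 1100.
q = √1100 = 33.2 m²/s.

q = 33.2 m²/s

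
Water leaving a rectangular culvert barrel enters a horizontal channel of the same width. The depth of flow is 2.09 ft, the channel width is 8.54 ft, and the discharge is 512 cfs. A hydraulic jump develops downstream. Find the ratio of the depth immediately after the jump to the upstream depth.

y₂/y₁ = 4.47

q = Q/b = 512/8.54 = 60.0 ft²/s; V₁ = q/y₁ = 28.7 ft/s. Fr₁ = V₁/√(g·y₁) = 3.50.
Bélanger equation: y₂/y₁ = ½[√(1 + 8Fr₁²) − 1] = ½[√98.82 − 1] = 4.47.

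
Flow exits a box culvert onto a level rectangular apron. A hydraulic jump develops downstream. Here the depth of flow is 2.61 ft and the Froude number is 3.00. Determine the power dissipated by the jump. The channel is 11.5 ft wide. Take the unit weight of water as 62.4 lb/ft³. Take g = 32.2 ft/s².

P = 345 hp

Fr₁ = 3.00 (given).
By Bélanger, y₂/y₁ = ½[√(1 + 8Fr₁²) − 1] = ½[√73.00 − 1] = 3.77.
y₂ = 3.77 × 2.61 = 9.84 ft.
V₁ = Fr₁·√(g·y₁) = 3.00×√(32.2×2.61) = 27.5 ft/s; q = V₁·y₁ = 71.8 ft²/s. V₂ = q/y₂ = 71.8/9.84 = 7.29 ft/s. E₁ = y₁ + V₁²/2g = 14.4 ft; E₂ = y₂ + V₂²/2g = 10.7 ft. ΔE = E₁ − E₂ = 3.68 ft.
Q = q·b = 71.8 × 11.5 = 825 cfs. P = γ·Q·ΔE/550 = 62.4 × 825 × 3.68 / 550 = 345 hp.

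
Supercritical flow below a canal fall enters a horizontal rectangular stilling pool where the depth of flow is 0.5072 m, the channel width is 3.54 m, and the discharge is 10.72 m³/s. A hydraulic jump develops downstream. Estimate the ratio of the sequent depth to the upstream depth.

q = Q/b = 10.72/3.54 = 3.028 m²/s; V₁ = q/y₁ = 5.971 m/s. Fr₁ = V₁/√(g·y₁) = 2.677.
By Bélanger, y₂/y₁ = ½[√(1 + 8Fr₁²) − 1] = ½[√58.315 − 1] = 3.318.

y₂/y₁ = 3.318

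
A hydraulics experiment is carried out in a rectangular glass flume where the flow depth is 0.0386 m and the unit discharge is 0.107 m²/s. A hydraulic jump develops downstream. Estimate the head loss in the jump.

V₁ = q/y₁ = 0.107/0.0386 = 2.77 m/s. Fr₁ = V₁/√(g·y₁) = 2.77/√(9.81×0.0386) = 4.50.
By Bélanger, y₂/y₁ = ½[√(1 + 8Fr₁²) − 1] = ½[√163.3 − 1] = 5.89.
y₂ = 5.89 × 0.0386 = 0.227 m.
V₂ = q/y₂ = 0.107/0.227 = 0.471 m/s. E₁ = y₁ + V₁²/2g = 0.430 m; E₂ = y₂ + V₂²/2g = 0.239 m. ΔE = E₁ − E₂ = 0.192 m.

ΔE = 0.192 m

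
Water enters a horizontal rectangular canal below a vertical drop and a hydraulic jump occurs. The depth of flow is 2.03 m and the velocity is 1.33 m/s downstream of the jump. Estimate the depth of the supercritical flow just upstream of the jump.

y₁ = 0.313 m

Fr₂ = V₂/√(g·y₂) = 1.33/√(9.81×2.03) = 0.298.
Applying the sequent-depth relation in reverse, y₁/y₂ = ½[√(1 + 8Fr₂²) − 1] = ½[√1.711 − 1] = 0.154.
y₁ = 0.154 × 2.03 = 0.313 m.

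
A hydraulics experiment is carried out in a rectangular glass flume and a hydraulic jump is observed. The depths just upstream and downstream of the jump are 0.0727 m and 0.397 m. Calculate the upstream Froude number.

For a rectangular channel the momentum equation gives q² = ½·g·y₁·y₂·(y₁ + y₂) = ½×9.81×0.0727×0.397×0.470 = 0.0665.
q = √0.0665 = 0.258 m²/s.
V₁ = q/y₁ = 3.55 m/s; Fr₁ = V₁/√(g·y₁) = 4.20.

Fr₁ = 4.20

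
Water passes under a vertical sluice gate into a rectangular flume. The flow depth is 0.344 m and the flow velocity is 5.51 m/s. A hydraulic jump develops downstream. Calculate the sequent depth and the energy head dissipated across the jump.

y₂ = 1.30 m; ΔE = 0.485 m

Fr₁ = V₁/√(g·y₁) = 5.51/√(9.81×0.344) = 3.00.
Conjugate-depth relation: y₂/y₁ = ½[√(1 + 8Fr₁²) − 1] = ½[√72.97 − 1] = 3.77.
y₂ = 3.77 × 0.344 = 1.30 m.
q = V₁·y₁ = 5.51 × 0.344 = 1.90 m²/s. V₂ = q/y₂ = 1.90/1.30 = 1.46 m/s. E₁ = y₁ + V₁²/2g = 1.89 m; E₂ = y₂ + V₂²/2g = 1.41 m. ΔE = E₁ − E₂ = 0.485 m.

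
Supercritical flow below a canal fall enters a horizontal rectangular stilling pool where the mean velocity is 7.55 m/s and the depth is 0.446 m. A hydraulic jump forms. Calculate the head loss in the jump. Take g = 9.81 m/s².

ΔE = 1.15 m

Fr₁ = V₁/√(g·y₁) = 7.55/√(9.81×0.446) = 3.61.
From the momentum equation for a rectangular channel, y₂/y₁ = ½[√(1 + 8Fr₁²) − 1] = ½[√105.2 − 1] = 4.63.
y₂ = 4.63 × 0.446 = 2.06 m.
q = V₁·y₁ = 7.55 × 0.446 = 3.37 m²/s. V₂ = q/y₂ = 3.37/2.06 = 1.63 m/s. E₁ = y₁ + V₁²/2g = 3.35 m; E₂ = y₂ + V₂²/2g = 2.20 m. ΔE = E₁ − E₂ = 1.15 m.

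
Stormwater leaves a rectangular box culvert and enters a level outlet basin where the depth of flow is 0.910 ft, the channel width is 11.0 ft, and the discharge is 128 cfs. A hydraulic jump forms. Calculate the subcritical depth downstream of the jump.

y₂ = 2.62 ft

q = Q/b = 128/11.0 = 11.6 ft²/s; V₁ = q/y₁ = 12.8 ft/s. Fr₁ = V₁/√(g·y₁) = 2.36.
Conjugate-depth relation: y₂/y₁ = ½[√(1 + 8Fr₁²) − 1] = ½[√45.64 − 1] = 2.88.
y₂ = 2.88 × 0.910 = 2.62 ft.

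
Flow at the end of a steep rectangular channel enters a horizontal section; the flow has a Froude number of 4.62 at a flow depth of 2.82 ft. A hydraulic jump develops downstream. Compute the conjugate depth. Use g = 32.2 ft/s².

Fr₁ = 4.62 (given).
Conjugate-depth relation: y₂/y₁ = ½[√(1 + 8Fr₁²) − 1] = ½[√171.8 − 1] = 6.05.
y₂ = 6.05 × 2.82 = 17.1 ft.

y₂ = 17.1 ft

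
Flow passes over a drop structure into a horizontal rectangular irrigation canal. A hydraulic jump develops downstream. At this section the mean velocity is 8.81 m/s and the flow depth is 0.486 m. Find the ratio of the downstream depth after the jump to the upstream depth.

Fr₁ = V₁/√(g·y₁) = 8.81/√(9.81×0.486) = 4.03.
Bélanger equation: y₂/y₁ = ½[√(1 + 8Fr₁²) − 1] = ½[√131.2 − 1] = 5.23.

y₂/y₁ = 5.23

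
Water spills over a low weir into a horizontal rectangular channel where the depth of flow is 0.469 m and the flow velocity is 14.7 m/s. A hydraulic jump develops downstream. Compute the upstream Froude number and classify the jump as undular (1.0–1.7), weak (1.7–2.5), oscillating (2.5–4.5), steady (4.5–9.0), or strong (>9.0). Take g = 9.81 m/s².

Fr₁ = 6.85; steady jump

Fr₁ = V₁/√(g·y₁) = 14.7/√(9.81×0.469) = 6.85.
Fr₁ = 6.85 lies in the steady range.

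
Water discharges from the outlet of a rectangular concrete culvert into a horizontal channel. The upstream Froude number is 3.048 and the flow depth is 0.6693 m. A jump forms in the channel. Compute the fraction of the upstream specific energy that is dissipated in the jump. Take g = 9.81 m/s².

ΔE/E₁ = 0.264 (26.4%)

Fr₁ = 3.048 (given).
Bélanger equation: y₂/y₁ = ½[√(1 + 8Fr₁²) − 1] = ½[√75.322 − 1] = 3.839.
y₂ = 3.839 × 0.6693 = 2.570 m.
E₁ = y₁(1 + Fr₁²/2) = 0.6693×(1 + 3.048²/2) = 3.778 m. ΔE = (y₂ − y₁)³/(4y₁y₂) = 0.9977 m. ΔE/E₁ = 0.9977/3.778 = 0.264.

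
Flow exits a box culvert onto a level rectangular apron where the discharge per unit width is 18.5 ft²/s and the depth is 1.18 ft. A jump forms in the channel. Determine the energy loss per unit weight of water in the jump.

ΔE = 0.912 ft

V₁ = q/y₁ = 18.5/1.18 = 15.7 ft/s. Fr₁ = V₁/√(g·y₁) = 15.7/√(32.2×1.18) = 2.54.
Sequent-depth ratio: y₂/y₁ = ½[√(1 + 8Fr₁²) − 1] = ½[√52.75 − 1] = 3.13.
y₂ = 3.13 × 1.18 = 3.70 ft.
Head loss: ΔE = (y₂ − y₁)³/(4y₁y₂) = (3.70 − 1.18)³/(4×1.18×3.70) = 15.9/17.4 = 0.912 ft.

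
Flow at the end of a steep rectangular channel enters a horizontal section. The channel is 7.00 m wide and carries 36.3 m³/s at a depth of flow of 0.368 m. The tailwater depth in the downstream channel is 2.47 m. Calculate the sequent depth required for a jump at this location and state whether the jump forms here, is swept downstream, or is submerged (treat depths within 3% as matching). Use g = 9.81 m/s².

q = Q/b = 36.3/7.00 = 5.19 m²/s; V₁ = q/y₁ = 14.1 m/s. Fr₁ = V₁/√(g·y₁) = 7.42.
Sequent-depth ratio: y₂/y₁ = ½[√(1 + 8Fr₁²) − 1] = ½[√441.0 − 1] = 10.0.
y₂ = 10.0 × 0.368 = 3.68 m.
Tailwater y_tw = 2.47 m: y_tw < y₂, so the jump is swept downstream.

y₂ = 3.68 m; the jump is swept downstream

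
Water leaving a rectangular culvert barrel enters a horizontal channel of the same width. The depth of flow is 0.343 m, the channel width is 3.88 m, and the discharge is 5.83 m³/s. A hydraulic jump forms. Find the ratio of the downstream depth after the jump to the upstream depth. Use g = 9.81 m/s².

y₂/y₁ = 2.91

q = Q/b = 5.83/3.88 = 1.50 m²/s; V₁ = q/y₁ = 4.38 m/s. Fr₁ = V₁/√(g·y₁) = 2.39.
By Bélanger, y₂/y₁ = ½[√(1 + 8Fr₁²) − 1] = ½[√46.63 − 1] = 2.91.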